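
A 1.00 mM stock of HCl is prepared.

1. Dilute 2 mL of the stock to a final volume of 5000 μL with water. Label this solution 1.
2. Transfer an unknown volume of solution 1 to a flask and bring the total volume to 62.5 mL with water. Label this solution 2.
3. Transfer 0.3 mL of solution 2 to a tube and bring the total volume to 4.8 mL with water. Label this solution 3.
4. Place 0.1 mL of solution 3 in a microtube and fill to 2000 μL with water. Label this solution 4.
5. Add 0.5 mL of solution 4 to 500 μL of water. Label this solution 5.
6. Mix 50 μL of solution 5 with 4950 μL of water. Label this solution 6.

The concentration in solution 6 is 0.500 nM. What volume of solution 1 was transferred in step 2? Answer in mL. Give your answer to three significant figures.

5.00 mL

Step 1: 2 mL brought to 5000 μL → factor 5/2 = 2.5
Step 2: v brought to 62.5 mL → factor = 62.5 mL/v
Step 3: 0.3 mL brought to 4.8 mL → factor 4.8/0.3 = 16
Step 4: 0.1 mL brought to 2000 μL → factor 2/0.1 = 20
Step 5: 0.5 mL + 500 μL = 1 mL total → factor 1/0.5 = 2
Step 6: 50 μL + 4950 μL = 5000 μL total → factor 5000/50 = 100
Product of known-step factors = 1.6 × 10^5
Overall factor = 1.00 mM / (0.500 nM) = 2 × 10^6
Step-2 factor = 2 × 10^6 / 1.6 × 10^5 = 12.5
v = 62.5 mL / 12.5 = 5.00 mL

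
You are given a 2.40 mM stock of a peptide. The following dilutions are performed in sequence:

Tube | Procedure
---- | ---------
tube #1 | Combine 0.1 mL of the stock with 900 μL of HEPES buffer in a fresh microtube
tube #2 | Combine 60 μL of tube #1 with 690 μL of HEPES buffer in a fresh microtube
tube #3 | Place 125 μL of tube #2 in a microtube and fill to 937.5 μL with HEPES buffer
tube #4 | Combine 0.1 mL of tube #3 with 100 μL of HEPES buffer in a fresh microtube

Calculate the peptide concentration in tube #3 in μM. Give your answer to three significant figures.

2.56 μM

Step 1: 0.1 mL + 900 μL = 1 mL total → factor 1/0.1 = 10
Step 2: 60 μL + 690 μL = 750 μL total → factor 750/60 = 12.5
Step 3: 125 μL brought to 937.5 μL → factor 937.5/125 = 7.5
Dilution factor through tube #3 = 10 × 12.5 × 7.5 = 937.5
[tube #3] = 2.40 mM / 937.5 = 0.002560 mM = 2.56 μM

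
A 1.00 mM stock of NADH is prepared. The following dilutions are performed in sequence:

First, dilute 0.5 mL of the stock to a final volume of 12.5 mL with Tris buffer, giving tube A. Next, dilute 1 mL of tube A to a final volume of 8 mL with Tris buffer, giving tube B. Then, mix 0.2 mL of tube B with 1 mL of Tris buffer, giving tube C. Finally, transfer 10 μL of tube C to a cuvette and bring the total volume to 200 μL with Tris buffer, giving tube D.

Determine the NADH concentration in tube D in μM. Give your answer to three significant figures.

0.0417 μM

Step 1: 0.5 mL brought to 12.5 mL → factor 12.5/0.5 = 25
Step 2: 1 mL brought to 8 mL → factor 8/1 = 8
Step 3: 0.2 mL + 1 mL = 1.2 mL total → factor 1.2/0.2 = 6
Step 4: 10 μL brought to 200 μL → factor 200/10 = 20
Overall dilution factor = 25 × 8 × 6 × 20 = 24000
Final = 1.00 mM / 24000 = 4.167 × 10^-5 mM = 0.0417 μM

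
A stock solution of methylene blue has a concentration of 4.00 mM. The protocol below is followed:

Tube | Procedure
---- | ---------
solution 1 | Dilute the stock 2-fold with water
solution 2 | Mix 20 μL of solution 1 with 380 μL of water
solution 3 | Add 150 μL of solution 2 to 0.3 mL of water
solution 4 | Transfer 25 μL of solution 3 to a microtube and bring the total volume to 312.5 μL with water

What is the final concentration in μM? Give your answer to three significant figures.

Step 1: 2-fold → factor 2
Step 2: 20 μL + 380 μL = 400 μL total → factor 400/20 = 20
Step 3: 150 μL + 0.3 mL = 450 μL total → factor 450/150 = 3
Step 4: 25 μL brought to 312.5 μL → factor 312.5/25 = 12.5
Overall dilution factor = 2 × 20 × 3 × 12.5 = 1500
Final = 4.00 mM / 1500 = 0.002667 mM = 2.67 μM

2.67 μM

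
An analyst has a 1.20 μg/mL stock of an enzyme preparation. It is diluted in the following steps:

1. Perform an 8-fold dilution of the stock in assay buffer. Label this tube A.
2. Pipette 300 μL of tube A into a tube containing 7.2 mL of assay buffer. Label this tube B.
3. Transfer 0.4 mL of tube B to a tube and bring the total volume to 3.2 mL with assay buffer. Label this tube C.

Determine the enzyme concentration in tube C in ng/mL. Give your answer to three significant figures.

0.750 ng/mL

Step 1: 8-fold → factor 8
Step 2: 300 μL + 7.2 mL = 7500 μL total → factor 7500/300 = 25
Step 3: 0.4 mL brought to 3.2 mL → factor 3.2/0.4 = 8
Overall dilution factor = 8 × 25 × 8 = 1600
Final = 1.20 μg/mL / 1600 = 0.0007500 μg/mL = 0.750 ng/mL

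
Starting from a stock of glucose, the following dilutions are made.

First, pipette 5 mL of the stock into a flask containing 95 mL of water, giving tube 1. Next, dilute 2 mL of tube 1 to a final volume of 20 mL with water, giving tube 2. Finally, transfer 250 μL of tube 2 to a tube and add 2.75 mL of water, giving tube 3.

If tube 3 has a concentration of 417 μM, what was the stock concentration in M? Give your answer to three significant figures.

Step 1: 5 mL + 95 mL = 100 mL total → factor 100/5 = 20
Step 2: 2 mL brought to 20 mL → factor 20/2 = 10
Step 3: 250 μL + 2.75 mL = 3000 μL total → factor 3000/250 = 12
Overall dilution factor = 20 × 10 × 12 = 2400
Stock = 417 μM × 2400 = 1.001 × 10^6 μM = 1.00 M

1.00 M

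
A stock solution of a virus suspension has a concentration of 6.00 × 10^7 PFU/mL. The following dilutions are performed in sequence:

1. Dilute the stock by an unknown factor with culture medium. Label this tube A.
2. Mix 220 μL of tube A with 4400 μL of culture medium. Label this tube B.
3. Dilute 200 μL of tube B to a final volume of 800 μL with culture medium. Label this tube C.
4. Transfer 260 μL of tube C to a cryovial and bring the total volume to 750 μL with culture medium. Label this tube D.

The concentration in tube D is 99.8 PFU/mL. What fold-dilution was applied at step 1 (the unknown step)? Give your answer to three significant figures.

Step 1: unknown factor x
Step 2: 220 μL + 4400 μL = 4620 μL total → factor 4620/220 = 21
Step 3: 200 μL brought to 800 μL → factor 800/200 = 4
Step 4: 260 μL brought to 750 μL → factor 750/260 = 2.8846
Product of known-step factors = 242.31
Overall factor = 6.00 × 10^7 PFU/mL / (99.8 PFU/mL) = 6.012 × 10^5
x = 6.012 × 10^5 / 242.31 = 2.48 × 10^3

2.48 × 10^3-fold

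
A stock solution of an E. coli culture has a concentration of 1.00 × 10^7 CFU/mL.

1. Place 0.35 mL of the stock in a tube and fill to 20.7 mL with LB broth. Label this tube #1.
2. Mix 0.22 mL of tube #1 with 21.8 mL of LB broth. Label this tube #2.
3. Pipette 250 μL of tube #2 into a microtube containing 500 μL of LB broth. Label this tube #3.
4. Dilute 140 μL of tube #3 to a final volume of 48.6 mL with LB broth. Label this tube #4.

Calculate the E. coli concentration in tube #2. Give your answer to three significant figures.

1.69 × 10^3 CFU/mL

Step 1: 0.35 mL brought to 20.7 mL → factor 20.7/0.35 = 59.143
Step 2: 0.22 mL + 21.8 mL = 22.02 mL total → factor 22.02/0.22 = 100.09
Dilution factor through tube #2 = 59.143 × 100.09 = 5919.7
[tube #2] = 1.00 × 10^7 CFU/mL / 5919.7 = 1.69 × 10^3 CFU/mL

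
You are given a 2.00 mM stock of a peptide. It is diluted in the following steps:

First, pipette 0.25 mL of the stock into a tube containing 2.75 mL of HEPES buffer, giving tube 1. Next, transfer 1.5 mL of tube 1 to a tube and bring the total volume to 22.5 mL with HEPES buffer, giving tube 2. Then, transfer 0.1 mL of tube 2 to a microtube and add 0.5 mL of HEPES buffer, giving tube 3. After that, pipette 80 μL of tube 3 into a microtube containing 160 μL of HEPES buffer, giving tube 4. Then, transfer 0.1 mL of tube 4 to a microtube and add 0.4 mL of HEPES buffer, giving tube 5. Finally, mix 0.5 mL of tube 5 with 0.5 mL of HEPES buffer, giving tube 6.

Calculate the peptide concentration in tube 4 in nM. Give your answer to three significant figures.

Step 1: 0.25 mL + 2.75 mL = 3 mL total → factor 3/0.25 = 12
Step 2: 1.5 mL brought to 22.5 mL → factor 22.5/1.5 = 15
Step 3: 0.1 mL + 0.5 mL = 0.6 mL total → factor 0.6/0.1 = 6
Step 4: 80 μL + 160 μL = 240 μL total → factor 240/80 = 3
Dilution factor through tube 4 = 12 × 15 × 6 × 3 = 3240
[tube 4] = 2.00 mM / 3240 = 0.0006173 mM = 617 nM

617 nM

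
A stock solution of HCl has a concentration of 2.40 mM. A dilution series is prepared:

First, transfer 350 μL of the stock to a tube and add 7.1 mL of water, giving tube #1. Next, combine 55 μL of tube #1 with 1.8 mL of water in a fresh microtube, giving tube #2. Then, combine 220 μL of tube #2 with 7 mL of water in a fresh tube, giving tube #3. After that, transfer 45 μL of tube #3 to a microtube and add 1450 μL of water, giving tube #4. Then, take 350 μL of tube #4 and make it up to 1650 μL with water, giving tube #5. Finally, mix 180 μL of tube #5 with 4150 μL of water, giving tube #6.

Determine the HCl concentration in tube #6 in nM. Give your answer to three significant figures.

0.0270 nM

Step 1: 350 μL + 7.1 mL = 7450 μL total → factor 7450/350 = 21.286
Step 2: 55 μL + 1.8 mL = 1855 μL total → factor 1855/55 = 33.727
Step 3: 220 μL + 7 mL = 7220 μL total → factor 7220/220 = 32.818
Step 4: 45 μL + 1450 μL = 1495 μL total → factor 1495/45 = 33.222
Step 5: 350 μL brought to 1650 μL → factor 1650/350 = 4.7143
Step 6: 180 μL + 4150 μL = 4330 μL total → factor 4330/180 = 24.056
Overall dilution factor = 21.286 × 33.727 × 32.818 × 33.222 × 4.7143 × 24.056 = 8.8765 × 10^7
Final = 2.40 mM / 8.8765 × 10^7 = 2.704 × 10^-8 mM = 0.0270 nM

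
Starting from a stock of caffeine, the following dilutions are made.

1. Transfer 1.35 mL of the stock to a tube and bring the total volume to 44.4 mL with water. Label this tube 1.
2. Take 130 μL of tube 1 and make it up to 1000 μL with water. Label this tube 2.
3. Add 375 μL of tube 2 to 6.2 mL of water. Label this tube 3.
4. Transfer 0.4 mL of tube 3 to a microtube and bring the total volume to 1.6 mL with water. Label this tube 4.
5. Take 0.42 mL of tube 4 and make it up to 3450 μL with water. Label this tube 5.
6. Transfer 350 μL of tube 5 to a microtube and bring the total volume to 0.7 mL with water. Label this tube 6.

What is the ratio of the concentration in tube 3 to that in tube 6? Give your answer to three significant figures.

65.7

Step 1: 1.35 mL brought to 44.4 mL → factor 44.4/1.35 = 32.889
Step 2: 130 μL brought to 1000 μL → factor 1000/130 = 7.6923
Step 3: 375 μL + 6.2 mL = 6575 μL total → factor 6575/375 = 17.533
Step 4: 0.4 mL brought to 1.6 mL → factor 1.6/0.4 = 4
Step 5: 0.42 mL brought to 3450 μL → factor 3.45/0.42 = 8.2143
Step 6: 350 μL brought to 0.7 mL → factor 700/350 = 2
Dilution factor to tube 3 = 4435.8; to tube 6 = 2.9149 × 10^5
[tube 3]/[tube 6] = (factor to tube 6)/(factor to tube 3) = 2.9149 × 10^5/4435.8 = 65.7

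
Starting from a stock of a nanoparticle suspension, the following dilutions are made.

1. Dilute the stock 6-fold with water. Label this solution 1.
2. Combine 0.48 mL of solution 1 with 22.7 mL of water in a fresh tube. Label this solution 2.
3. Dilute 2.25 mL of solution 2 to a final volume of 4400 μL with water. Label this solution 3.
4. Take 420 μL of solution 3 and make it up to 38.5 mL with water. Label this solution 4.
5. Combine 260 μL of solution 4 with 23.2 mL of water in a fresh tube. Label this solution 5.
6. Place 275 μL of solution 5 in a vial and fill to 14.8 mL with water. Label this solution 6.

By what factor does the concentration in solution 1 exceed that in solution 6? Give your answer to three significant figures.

Step 1: 6-fold → factor 6
Step 2: 0.48 mL + 22.7 mL = 23.18 mL total → factor 23.18/0.48 = 48.292
Step 3: 2.25 mL brought to 4400 μL → factor 4.4/2.25 = 1.9556
Step 4: 420 μL brought to 38.5 mL → factor 38500/420 = 91.667
Step 5: 260 μL + 23.2 mL = 23460 μL total → factor 23460/260 = 90.231
Step 6: 275 μL brought to 14.8 mL → factor 14800/275 = 53.818
Dilution factor to solution 1 = 6; to solution 6 = 2.5223 × 10^8
[solution 1]/[solution 6] = (factor to solution 6)/(factor to solution 1) = 2.5223 × 10^8/6 = 4.20 × 10^7

4.20 × 10^7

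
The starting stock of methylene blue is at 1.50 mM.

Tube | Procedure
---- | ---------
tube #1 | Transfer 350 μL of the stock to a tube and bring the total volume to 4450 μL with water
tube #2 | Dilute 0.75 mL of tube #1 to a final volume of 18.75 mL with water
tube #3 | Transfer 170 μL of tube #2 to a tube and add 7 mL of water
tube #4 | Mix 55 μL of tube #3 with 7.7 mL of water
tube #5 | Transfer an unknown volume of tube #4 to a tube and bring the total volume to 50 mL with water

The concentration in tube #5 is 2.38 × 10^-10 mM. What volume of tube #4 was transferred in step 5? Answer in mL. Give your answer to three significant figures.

Step 1: 350 μL brought to 4450 μL → factor 4450/350 = 12.714
Step 2: 0.75 mL brought to 18.75 mL → factor 18.75/0.75 = 25
Step 3: 170 μL + 7 mL = 7170 μL total → factor 7170/170 = 42.176
Step 4: 55 μL + 7.7 mL = 7755 μL total → factor 7755/55 = 141
Step 5: v brought to 50 mL → factor = 50 mL/v
Product of known-step factors = 1.8903 × 10^6
Overall factor = 1.50 mM / (2.38 × 10^-10 mM) = 6.3025 × 10^9
Step-5 factor = 6.3025 × 10^9 / 1.8903 × 10^6 = 3334.2
v = 50 mL / 3334.2 = 0.0150 mL

0.0150 mL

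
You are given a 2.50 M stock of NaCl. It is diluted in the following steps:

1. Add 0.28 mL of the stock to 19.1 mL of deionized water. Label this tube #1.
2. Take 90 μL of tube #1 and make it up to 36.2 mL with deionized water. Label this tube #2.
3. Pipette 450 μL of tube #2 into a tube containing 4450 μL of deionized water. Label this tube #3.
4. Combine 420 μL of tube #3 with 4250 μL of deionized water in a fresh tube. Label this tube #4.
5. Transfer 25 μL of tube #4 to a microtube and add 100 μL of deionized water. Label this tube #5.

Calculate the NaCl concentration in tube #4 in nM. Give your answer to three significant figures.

Step 1: 0.28 mL + 19.1 mL = 19.38 mL total → factor 19.38/0.28 = 69.214
Step 2: 90 μL brought to 36.2 mL → factor 36200/90 = 402.22
Step 3: 450 μL + 4450 μL = 4900 μL total → factor 4900/450 = 10.889
Step 4: 420 μL + 4250 μL = 4670 μL total → factor 4670/420 = 11.119
Dilution factor through tube #4 = 69.214 × 402.22 × 10.889 × 11.119 = 3.3706 × 10^6
[tube #4] = 2.50 M / 3.3706 × 10^6 = 7.417 × 10^-7 M = 742 nM

742 nM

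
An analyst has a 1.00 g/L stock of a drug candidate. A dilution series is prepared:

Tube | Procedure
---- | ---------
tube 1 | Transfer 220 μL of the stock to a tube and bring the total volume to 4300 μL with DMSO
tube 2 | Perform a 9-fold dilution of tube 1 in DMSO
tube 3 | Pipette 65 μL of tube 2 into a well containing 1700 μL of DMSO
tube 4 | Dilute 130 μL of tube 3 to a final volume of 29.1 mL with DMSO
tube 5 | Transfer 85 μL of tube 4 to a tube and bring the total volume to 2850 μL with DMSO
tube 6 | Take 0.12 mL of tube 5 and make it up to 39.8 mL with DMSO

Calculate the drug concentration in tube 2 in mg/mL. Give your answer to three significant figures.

0.00568 mg/mL

Step 1: 220 μL brought to 4300 μL → factor 4300/220 = 19.545
Step 2: 9-fold → factor 9
Dilution factor through tube 2 = 19.545 × 9 = 175.91
[tube 2] = 1.00 g/L / 175.91 = 0.005685 g/L = 0.00568 mg/mL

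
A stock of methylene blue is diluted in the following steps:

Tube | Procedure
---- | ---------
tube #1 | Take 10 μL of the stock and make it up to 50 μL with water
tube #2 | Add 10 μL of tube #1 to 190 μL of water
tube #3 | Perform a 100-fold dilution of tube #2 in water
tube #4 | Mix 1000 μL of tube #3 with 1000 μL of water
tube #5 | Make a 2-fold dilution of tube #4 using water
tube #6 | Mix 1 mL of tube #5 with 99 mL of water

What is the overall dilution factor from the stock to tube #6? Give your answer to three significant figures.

Step 1: 10 μL brought to 50 μL → factor 50/10 = 5
Step 2: 10 μL + 190 μL = 200 μL total → factor 200/10 = 20
Step 3: 100-fold → factor 100
Step 4: 1000 μL + 1000 μL = 2000 μL total → factor 2000/1000 = 2
Step 5: 2-fold → factor 2
Step 6: 1 mL + 99 mL = 100 mL total → factor 100/1 = 100
Overall dilution factor = 5 × 20 × 100 × 2 × 2 × 100 = 4 × 10^6

4.00 × 10^6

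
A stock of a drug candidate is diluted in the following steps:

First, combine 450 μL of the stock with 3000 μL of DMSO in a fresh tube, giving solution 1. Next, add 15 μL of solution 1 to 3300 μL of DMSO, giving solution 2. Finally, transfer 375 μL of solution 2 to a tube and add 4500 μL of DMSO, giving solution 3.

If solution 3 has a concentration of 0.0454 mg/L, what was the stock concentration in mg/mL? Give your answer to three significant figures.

1.00 mg/mL

Step 1: 450 μL + 3000 μL = 3450 μL total → factor 3450/450 = 7.6667
Step 2: 15 μL + 3300 μL = 3315 μL total → factor 3315/15 = 221
Step 3: 375 μL + 4500 μL = 4875 μL total → factor 4875/375 = 13
Overall dilution factor = 7.6667 × 221 × 13 = 22026
Stock = 0.0454 mg/L × 22026 = 1000 mg/L = 1.00 mg/mL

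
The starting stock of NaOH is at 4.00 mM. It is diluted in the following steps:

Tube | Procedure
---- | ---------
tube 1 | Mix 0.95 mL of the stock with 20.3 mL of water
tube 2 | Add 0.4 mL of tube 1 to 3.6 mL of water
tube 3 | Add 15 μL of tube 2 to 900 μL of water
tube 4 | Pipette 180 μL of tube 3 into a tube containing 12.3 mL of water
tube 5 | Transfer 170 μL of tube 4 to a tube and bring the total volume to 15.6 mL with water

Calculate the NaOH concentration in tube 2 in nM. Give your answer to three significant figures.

1.79 × 10^4 nM

Step 1: 0.95 mL + 20.3 mL = 21.25 mL total → factor 21.25/0.95 = 22.368
Step 2: 0.4 mL + 3.6 mL = 4 mL total → factor 4/0.4 = 10
Dilution factor through tube 2 = 22.368 × 10 = 223.68
[tube 2] = 4.00 mM / 223.68 = 0.01788 mM = 1.79 × 10^4 nM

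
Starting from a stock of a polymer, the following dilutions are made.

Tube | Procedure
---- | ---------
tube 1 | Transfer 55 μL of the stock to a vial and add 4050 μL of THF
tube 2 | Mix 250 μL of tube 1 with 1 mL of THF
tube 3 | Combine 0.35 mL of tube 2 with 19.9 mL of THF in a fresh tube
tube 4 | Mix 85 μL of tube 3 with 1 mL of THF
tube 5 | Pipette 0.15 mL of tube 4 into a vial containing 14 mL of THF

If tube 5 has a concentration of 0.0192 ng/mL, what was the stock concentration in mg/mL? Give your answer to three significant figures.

Step 1: 55 μL + 4050 μL = 4105 μL total → factor 4105/55 = 74.636
Step 2: 250 μL + 1 mL = 1250 μL total → factor 1250/250 = 5
Step 3: 0.35 mL + 19.9 mL = 20.25 mL total → factor 20.25/0.35 = 57.857
Step 4: 85 μL + 1 mL = 1085 μL total → factor 1085/85 = 12.765
Step 5: 0.15 mL + 14 mL = 14.15 mL total → factor 14.15/0.15 = 94.333
Overall dilution factor = 74.636 × 5 × 57.857 × 12.765 × 94.333 = 2.5999 × 10^7
Stock = 0.0192 ng/mL × 2.5999 × 10^7 = 4.992 × 10^5 ng/mL = 0.499 mg/mL

0.499 mg/mL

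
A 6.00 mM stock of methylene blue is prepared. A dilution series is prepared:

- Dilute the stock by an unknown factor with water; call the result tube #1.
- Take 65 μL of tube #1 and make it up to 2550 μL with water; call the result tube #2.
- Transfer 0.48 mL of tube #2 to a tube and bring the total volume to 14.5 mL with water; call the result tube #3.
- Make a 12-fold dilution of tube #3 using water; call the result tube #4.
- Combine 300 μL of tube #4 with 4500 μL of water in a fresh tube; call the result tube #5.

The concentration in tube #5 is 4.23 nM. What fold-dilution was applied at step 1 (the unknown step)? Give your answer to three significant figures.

Step 1: unknown factor x
Step 2: 65 μL brought to 2550 μL → factor 2550/65 = 39.231
Step 3: 0.48 mL brought to 14.5 mL → factor 14.5/0.48 = 30.208
Step 4: 12-fold → factor 12
Step 5: 300 μL + 4500 μL = 4800 μL total → factor 4800/300 = 16
Product of known-step factors = 2.2754 × 10^5
Overall factor = 6.00 mM / (4.23 nM) = 1.4184 × 10^6
x = 1.4184 × 10^6 / 2.2754 × 10^5 = 6.23

6.23-fold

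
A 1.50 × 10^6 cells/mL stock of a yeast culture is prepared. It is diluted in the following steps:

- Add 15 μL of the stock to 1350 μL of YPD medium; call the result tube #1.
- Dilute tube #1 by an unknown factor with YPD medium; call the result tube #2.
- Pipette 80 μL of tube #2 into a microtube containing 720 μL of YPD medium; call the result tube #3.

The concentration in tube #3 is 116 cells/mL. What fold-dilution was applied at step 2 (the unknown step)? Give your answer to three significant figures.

Step 1: 15 μL + 1350 μL = 1365 μL total → factor 1365/15 = 91
Step 2: unknown factor x
Step 3: 80 μL + 720 μL = 800 μL total → factor 800/80 = 10
Product of known-step factors = 910
Overall factor = 1.50 × 10^6 cells/mL / (116 cells/mL) = 12931
x = 12931 / 910 = 14.2

14.2-fold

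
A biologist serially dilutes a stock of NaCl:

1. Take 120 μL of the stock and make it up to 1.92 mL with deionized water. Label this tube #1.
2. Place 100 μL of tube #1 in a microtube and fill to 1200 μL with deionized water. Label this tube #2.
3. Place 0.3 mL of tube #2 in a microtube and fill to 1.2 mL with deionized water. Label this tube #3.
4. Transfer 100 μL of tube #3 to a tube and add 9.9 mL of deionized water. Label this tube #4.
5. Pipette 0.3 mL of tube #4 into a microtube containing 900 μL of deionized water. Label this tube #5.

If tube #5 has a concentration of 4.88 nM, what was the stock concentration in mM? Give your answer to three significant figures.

Step 1: 120 μL brought to 1.92 mL → factor 1920/120 = 16
Step 2: 100 μL brought to 1200 μL → factor 1200/100 = 12
Step 3: 0.3 mL brought to 1.2 mL → factor 1.2/0.3 = 4
Step 4: 100 μL + 9.9 mL = 10000 μL total → factor 10000/100 = 100
Step 5: 0.3 mL + 900 μL = 1.2 mL total → factor 1.2/0.3 = 4
Overall dilution factor = 16 × 12 × 4 × 100 × 4 = 3.072 × 10^5
Stock = 4.88 nM × 3.072 × 10^5 = 1.499 × 10^6 nM = 1.50 mM

1.50 mM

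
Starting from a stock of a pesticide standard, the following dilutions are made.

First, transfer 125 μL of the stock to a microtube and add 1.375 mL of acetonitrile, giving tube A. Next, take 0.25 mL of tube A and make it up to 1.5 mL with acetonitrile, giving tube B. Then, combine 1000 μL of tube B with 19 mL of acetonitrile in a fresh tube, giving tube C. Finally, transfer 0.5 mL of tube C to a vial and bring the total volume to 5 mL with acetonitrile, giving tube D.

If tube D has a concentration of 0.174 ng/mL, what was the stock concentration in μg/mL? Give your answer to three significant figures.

Step 1: 125 μL + 1.375 mL = 1500 μL total → factor 1500/125 = 12
Step 2: 0.25 mL brought to 1.5 mL → factor 1.5/0.25 = 6
Step 3: 1000 μL + 19 mL = 20000 μL total → factor 20000/1000 = 20
Step 4: 0.5 mL brought to 5 mL → factor 5/0.5 = 10
Overall dilution factor = 12 × 6 × 20 × 10 = 14400
Stock = 0.174 ng/mL × 14400 = 2506 ng/mL = 2.51 μg/mL

2.51 μg/mL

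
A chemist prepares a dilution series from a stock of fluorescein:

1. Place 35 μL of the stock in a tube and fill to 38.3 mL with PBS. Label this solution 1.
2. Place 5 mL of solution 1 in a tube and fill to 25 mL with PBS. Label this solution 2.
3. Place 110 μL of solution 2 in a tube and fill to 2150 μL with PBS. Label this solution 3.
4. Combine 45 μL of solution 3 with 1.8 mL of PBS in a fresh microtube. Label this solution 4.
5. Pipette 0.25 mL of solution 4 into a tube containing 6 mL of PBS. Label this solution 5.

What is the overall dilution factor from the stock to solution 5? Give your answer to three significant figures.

Step 1: 35 μL brought to 38.3 mL → factor 38300/35 = 1094.3
Step 2: 5 mL brought to 25 mL → factor 25/5 = 5
Step 3: 110 μL brought to 2150 μL → factor 2150/110 = 19.545
Step 4: 45 μL + 1.8 mL = 1845 μL total → factor 1845/45 = 41
Step 5: 0.25 mL + 6 mL = 6.25 mL total → factor 6.25/0.25 = 25
Overall dilution factor = 1094.3 × 5 × 19.545 × 41 × 25 = 1.0962 × 10^8

1.10 × 10^8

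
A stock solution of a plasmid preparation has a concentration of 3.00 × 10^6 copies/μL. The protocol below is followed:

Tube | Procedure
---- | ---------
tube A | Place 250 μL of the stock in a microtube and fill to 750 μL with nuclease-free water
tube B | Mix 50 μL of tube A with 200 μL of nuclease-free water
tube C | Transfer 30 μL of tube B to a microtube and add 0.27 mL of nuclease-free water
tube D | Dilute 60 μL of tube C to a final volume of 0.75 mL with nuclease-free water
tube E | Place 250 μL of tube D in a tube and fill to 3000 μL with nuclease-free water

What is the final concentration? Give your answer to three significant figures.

133 copies/μL

Step 1: 250 μL brought to 750 μL → factor 750/250 = 3
Step 2: 50 μL + 200 μL = 250 μL total → factor 250/50 = 5
Step 3: 30 μL + 0.27 mL = 300 μL total → factor 300/30 = 10
Step 4: 60 μL brought to 0.75 mL → factor 750/60 = 12.5
Step 5: 250 μL brought to 3000 μL → factor 3000/250 = 12
Overall dilution factor = 3 × 5 × 10 × 12.5 × 12 = 22500
Final = 3.00 × 10^6 copies/μL / 22500 = 133 copies/μL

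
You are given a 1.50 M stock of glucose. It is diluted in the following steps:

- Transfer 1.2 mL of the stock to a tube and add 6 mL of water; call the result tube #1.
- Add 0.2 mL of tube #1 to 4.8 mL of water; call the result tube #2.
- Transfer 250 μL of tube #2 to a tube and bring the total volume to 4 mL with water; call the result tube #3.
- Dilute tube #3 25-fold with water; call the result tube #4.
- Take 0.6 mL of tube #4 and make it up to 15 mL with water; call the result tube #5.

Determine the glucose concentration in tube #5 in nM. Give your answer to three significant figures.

Step 1: 1.2 mL + 6 mL = 7.2 mL total → factor 7.2/1.2 = 6
Step 2: 0.2 mL + 4.8 mL = 5 mL total → factor 5/0.2 = 25
Step 3: 250 μL brought to 4 mL → factor 4000/250 = 16
Step 4: 25-fold → factor 25
Step 5: 0.6 mL brought to 15 mL → factor 15/0.6 = 25
Overall dilution factor = 6 × 25 × 16 × 25 × 25 = 1.5 × 10^6
Final = 1.50 M / 1.5 × 10^6 = 1.000 × 10^-6 M = 1.00 × 10^3 nM

1.00 × 10^3 nM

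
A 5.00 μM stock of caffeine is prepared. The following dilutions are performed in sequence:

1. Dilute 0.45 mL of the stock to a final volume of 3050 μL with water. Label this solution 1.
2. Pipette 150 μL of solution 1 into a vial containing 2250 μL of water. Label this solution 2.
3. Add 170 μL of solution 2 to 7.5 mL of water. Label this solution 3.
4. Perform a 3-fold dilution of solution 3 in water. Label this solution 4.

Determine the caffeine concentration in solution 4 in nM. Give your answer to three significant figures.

Step 1: 0.45 mL brought to 3050 μL → factor 3.05/0.45 = 6.7778
Step 2: 150 μL + 2250 μL = 2400 μL total → factor 2400/150 = 16
Step 3: 170 μL + 7.5 mL = 7670 μL total → factor 7670/170 = 45.118
Step 4: 3-fold → factor 3
Overall dilution factor = 6.7778 × 16 × 45.118 × 3 = 14678
Final = 5.00 μM / 14678 = 0.0003406 μM = 0.341 nM

0.341 nM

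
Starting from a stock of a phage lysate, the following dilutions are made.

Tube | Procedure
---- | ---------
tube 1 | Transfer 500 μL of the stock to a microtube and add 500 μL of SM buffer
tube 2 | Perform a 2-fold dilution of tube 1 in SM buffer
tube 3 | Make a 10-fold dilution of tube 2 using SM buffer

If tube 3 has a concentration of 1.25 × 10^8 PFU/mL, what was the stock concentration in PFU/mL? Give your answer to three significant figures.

Step 1: 500 μL + 500 μL = 1000 μL total → factor 1000/500 = 2
Step 2: 2-fold → factor 2
Step 3: 10-fold → factor 10
Overall dilution factor = 2 × 2 × 10 = 40
Stock = 1.25 × 10^8 PFU/mL × 40 = 5.00 × 10^9 PFU/mL

5.00 × 10^9 PFU/mL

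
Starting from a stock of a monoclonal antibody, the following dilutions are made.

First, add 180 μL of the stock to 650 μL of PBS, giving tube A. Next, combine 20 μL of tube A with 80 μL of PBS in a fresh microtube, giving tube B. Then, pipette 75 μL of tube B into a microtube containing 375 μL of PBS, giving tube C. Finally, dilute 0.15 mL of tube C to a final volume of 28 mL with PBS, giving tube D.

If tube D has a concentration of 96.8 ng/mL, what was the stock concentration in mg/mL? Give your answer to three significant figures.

Step 1: 180 μL + 650 μL = 830 μL total → factor 830/180 = 4.6111
Step 2: 20 μL + 80 μL = 100 μL total → factor 100/20 = 5
Step 3: 75 μL + 375 μL = 450 μL total → factor 450/75 = 6
Step 4: 0.15 mL brought to 28 mL → factor 28/0.15 = 186.67
Overall dilution factor = 4.6111 × 5 × 6 × 186.67 = 25822
Stock = 96.8 ng/mL × 25822 = 2.500 × 10^6 ng/mL = 2.50 mg/mL

2.50 mg/mL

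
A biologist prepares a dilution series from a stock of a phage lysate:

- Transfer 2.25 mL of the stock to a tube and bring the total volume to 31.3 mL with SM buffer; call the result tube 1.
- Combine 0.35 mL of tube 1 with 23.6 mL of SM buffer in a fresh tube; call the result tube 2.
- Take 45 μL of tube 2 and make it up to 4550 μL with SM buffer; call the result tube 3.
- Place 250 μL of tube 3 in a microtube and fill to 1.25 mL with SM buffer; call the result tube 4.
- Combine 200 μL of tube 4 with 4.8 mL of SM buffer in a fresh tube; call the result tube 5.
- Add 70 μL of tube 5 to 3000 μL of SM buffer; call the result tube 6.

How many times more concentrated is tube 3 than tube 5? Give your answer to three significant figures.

Step 1: 2.25 mL brought to 31.3 mL → factor 31.3/2.25 = 13.911
Step 2: 0.35 mL + 23.6 mL = 23.95 mL total → factor 23.95/0.35 = 68.429
Step 3: 45 μL brought to 4550 μL → factor 4550/45 = 101.11
Step 4: 250 μL brought to 1.25 mL → factor 1250/250 = 5
Step 5: 200 μL + 4.8 mL = 5000 μL total → factor 5000/200 = 25
Dilution factor to tube 3 = 96249; to tube 5 = 1.2031 × 10^7
[tube 3]/[tube 5] = (factor to tube 5)/(factor to tube 3) = 1.2031 × 10^7/96249 = 125

125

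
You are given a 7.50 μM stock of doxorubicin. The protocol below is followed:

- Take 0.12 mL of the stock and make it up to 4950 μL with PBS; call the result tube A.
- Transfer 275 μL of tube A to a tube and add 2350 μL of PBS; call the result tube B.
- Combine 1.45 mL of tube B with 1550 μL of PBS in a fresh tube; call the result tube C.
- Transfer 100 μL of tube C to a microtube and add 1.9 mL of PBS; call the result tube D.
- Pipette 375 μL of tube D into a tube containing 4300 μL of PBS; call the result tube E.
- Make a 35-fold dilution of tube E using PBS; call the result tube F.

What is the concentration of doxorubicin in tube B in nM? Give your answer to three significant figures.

Step 1: 0.12 mL brought to 4950 μL → factor 4.95/0.12 = 41.25
Step 2: 275 μL + 2350 μL = 2625 μL total → factor 2625/275 = 9.5455
Dilution factor through tube B = 41.25 × 9.5455 = 393.75
[tube B] = 7.50 μM / 393.75 = 0.01905 μM = 19.0 nM

19.0 nM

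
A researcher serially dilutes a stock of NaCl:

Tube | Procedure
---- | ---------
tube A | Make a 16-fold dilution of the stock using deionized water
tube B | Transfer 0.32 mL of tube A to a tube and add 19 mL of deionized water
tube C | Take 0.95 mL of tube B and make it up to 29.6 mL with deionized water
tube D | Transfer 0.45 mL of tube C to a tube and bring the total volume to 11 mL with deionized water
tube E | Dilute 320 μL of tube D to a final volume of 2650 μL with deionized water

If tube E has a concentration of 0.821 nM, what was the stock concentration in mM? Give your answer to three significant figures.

5.00 mM

Step 1: 16-fold → factor 16
Step 2: 0.32 mL + 19 mL = 19.32 mL total → factor 19.32/0.32 = 60.375
Step 3: 0.95 mL brought to 29.6 mL → factor 29.6/0.95 = 31.158
Step 4: 0.45 mL brought to 11 mL → factor 11/0.45 = 24.444
Step 5: 320 μL brought to 2650 μL → factor 2650/320 = 8.2812
Overall dilution factor = 16 × 60.375 × 31.158 × 24.444 × 8.2812 = 6.0929 × 10^6
Stock = 0.821 nM × 6.0929 × 10^6 = 5.002 × 10^6 nM = 5.00 mM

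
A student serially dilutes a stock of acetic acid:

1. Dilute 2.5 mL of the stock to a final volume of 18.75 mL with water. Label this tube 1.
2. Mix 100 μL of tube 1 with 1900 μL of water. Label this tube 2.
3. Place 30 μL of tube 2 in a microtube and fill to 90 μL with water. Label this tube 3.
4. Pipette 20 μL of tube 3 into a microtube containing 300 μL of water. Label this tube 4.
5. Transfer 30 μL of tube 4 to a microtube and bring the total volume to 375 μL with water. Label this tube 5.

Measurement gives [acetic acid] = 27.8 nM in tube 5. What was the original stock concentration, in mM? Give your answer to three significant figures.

2.50 mM

Step 1: 2.5 mL brought to 18.75 mL → factor 18.75/2.5 = 7.5
Step 2: 100 μL + 1900 μL = 2000 μL total → factor 2000/100 = 20
Step 3: 30 μL brought to 90 μL → factor 90/30 = 3
Step 4: 20 μL + 300 μL = 320 μL total → factor 320/20 = 16
Step 5: 30 μL brought to 375 μL → factor 375/30 = 12.5
Overall dilution factor = 7.5 × 20 × 3 × 16 × 12.5 = 90000
Stock = 27.8 nM × 90000 = 2.502 × 10^6 nM = 2.50 mM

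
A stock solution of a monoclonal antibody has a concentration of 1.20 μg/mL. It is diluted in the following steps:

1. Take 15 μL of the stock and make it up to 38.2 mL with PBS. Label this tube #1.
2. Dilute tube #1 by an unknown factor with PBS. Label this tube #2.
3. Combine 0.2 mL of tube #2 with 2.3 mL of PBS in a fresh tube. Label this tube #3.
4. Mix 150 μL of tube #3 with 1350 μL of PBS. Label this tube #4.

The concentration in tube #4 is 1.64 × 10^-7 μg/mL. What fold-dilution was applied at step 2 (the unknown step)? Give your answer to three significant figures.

Step 1: 15 μL brought to 38.2 mL → factor 38200/15 = 2546.7
Step 2: unknown factor x
Step 3: 0.2 mL + 2.3 mL = 2.5 mL total → factor 2.5/0.2 = 12.5
Step 4: 150 μL + 1350 μL = 1500 μL total → factor 1500/150 = 10
Product of known-step factors = 3.1833 × 10^5
Overall factor = 1.20 μg/mL / (1.64 × 10^-7 μg/mL) = 7.3171 × 10^6
x = 7.3171 × 10^6 / 3.1833 × 10^5 = 23.0

23.0-fold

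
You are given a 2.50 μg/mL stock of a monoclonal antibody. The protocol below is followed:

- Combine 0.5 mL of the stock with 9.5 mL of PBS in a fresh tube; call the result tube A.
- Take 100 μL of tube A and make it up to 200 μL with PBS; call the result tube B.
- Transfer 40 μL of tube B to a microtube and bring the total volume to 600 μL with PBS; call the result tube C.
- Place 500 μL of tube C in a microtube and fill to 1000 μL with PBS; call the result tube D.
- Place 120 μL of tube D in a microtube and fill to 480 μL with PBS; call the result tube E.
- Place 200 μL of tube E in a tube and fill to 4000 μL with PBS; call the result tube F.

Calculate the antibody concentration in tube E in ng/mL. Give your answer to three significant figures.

Step 1: 0.5 mL + 9.5 mL = 10 mL total → factor 10/0.5 = 20
Step 2: 100 μL brought to 200 μL → factor 200/100 = 2
Step 3: 40 μL brought to 600 μL → factor 600/40 = 15
Step 4: 500 μL brought to 1000 μL → factor 1000/500 = 2
Step 5: 120 μL brought to 480 μL → factor 480/120 = 4
Dilution factor through tube E = 20 × 2 × 15 × 2 × 4 = 4800
[tube E] = 2.50 μg/mL / 4800 = 0.0005208 μg/mL = 0.521 ng/mL

0.521 ng/mL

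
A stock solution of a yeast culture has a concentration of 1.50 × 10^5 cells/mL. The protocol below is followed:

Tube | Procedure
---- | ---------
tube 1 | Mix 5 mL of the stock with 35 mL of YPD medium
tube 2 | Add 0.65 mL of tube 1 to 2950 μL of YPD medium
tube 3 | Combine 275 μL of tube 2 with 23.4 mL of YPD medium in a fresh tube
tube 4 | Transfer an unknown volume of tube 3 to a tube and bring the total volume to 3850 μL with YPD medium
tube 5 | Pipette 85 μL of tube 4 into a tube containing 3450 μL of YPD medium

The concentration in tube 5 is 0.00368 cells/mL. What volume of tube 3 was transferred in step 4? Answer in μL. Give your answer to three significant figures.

15.0 μL

Step 1: 5 mL + 35 mL = 40 mL total → factor 40/5 = 8
Step 2: 0.65 mL + 2950 μL = 3.6 mL total → factor 3.6/0.65 = 5.5385
Step 3: 275 μL + 23.4 mL = 23675 μL total → factor 23675/275 = 86.091
Step 4: v brought to 3850 μL → factor = 3850 μL/v
Step 5: 85 μL + 3450 μL = 3535 μL total → factor 3535/85 = 41.588
Product of known-step factors = 1.5864 × 10^5
Overall factor = 1.50 × 10^5 cells/mL / (0.00368 cells/mL) = 4.0761 × 10^7
Step-4 factor = 4.0761 × 10^7 / 1.5864 × 10^5 = 256.94
v = 3850 μL / 256.94 = 15.0 μL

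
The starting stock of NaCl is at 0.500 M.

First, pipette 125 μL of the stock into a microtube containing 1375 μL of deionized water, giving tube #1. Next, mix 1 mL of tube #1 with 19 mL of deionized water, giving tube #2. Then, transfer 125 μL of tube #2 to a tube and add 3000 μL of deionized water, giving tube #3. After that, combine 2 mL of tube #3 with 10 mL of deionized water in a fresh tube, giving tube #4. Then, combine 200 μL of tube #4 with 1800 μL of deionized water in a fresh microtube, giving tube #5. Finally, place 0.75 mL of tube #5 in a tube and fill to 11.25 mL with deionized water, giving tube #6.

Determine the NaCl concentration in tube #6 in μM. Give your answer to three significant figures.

0.0926 μM

Step 1: 125 μL + 1375 μL = 1500 μL total → factor 1500/125 = 12
Step 2: 1 mL + 19 mL = 20 mL total → factor 20/1 = 20
Step 3: 125 μL + 3000 μL = 3125 μL total → factor 3125/125 = 25
Step 4: 2 mL + 10 mL = 12 mL total → factor 12/2 = 6
Step 5: 200 μL + 1800 μL = 2000 μL total → factor 2000/200 = 10
Step 6: 0.75 mL brought to 11.25 mL → factor 11.25/0.75 = 15
Overall dilution factor = 12 × 20 × 25 × 6 × 10 × 15 = 5.4 × 10^6
Final = 0.500 M / 5.4 × 10^6 = 9.259 × 10^-8 M = 0.0926 μM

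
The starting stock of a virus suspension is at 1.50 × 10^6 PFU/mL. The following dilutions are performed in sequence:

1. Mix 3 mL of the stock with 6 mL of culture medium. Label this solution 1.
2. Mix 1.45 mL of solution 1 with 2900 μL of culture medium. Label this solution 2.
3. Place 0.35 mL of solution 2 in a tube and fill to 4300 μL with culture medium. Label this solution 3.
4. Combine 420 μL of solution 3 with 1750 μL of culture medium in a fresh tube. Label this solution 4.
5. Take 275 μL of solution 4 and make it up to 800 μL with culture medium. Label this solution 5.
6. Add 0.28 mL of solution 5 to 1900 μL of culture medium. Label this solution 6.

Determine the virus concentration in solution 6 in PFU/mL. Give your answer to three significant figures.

116 PFU/mL

Step 1: 3 mL + 6 mL = 9 mL total → factor 9/3 = 3
Step 2: 1.45 mL + 2900 μL = 4.35 mL total → factor 4.35/1.45 = 3
Step 3: 0.35 mL brought to 4300 μL → factor 4.3/0.35 = 12.286
Step 4: 420 μL + 1750 μL = 2170 μL total → factor 2170/420 = 5.1667
Step 5: 275 μL brought to 800 μL → factor 800/275 = 2.9091
Step 6: 0.28 mL + 1900 μL = 2.18 mL total → factor 2.18/0.28 = 7.7857
Overall dilution factor = 3 × 3 × 12.286 × 5.1667 × 2.9091 × 7.7857 = 12939
Final = 1.50 × 10^6 PFU/mL / 12939 = 116 PFU/mL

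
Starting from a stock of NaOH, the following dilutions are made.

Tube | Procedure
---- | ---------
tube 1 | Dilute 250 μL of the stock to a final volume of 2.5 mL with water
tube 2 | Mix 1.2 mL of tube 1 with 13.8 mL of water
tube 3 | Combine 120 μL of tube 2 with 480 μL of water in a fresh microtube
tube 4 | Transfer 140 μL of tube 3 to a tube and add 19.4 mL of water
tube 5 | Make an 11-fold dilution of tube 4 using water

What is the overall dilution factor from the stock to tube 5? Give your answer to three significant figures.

9.60 × 10^5

Step 1: 250 μL brought to 2.5 mL → factor 2500/250 = 10
Step 2: 1.2 mL + 13.8 mL = 15 mL total → factor 15/1.2 = 12.5
Step 3: 120 μL + 480 μL = 600 μL total → factor 600/120 = 5
Step 4: 140 μL + 19.4 mL = 19540 μL total → factor 19540/140 = 139.57
Step 5: 11-fold → factor 11
Overall dilution factor = 10 × 12.5 × 5 × 139.57 × 11 = 9.5955 × 10^5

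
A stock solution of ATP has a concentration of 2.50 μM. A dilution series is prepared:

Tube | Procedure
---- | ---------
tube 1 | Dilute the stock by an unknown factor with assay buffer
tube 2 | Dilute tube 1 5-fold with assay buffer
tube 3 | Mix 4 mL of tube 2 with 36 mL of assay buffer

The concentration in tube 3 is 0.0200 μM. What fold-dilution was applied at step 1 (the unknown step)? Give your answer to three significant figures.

2.50-fold

Step 1: unknown factor x
Step 2: 5-fold → factor 5
Step 3: 4 mL + 36 mL = 40 mL total → factor 40/4 = 10
Product of known-step factors = 50
Overall factor = 2.50 μM / (0.0200 μM) = 125
x = 125 / 50 = 2.50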